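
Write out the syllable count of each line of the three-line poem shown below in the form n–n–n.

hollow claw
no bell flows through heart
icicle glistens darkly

3–5–7

Line 1: hollow (2), claw (1) → 3
Line 2: no (1), bell (1), flows (1), through (1), heart (1) → 5
Line 3: icicle (3), glistens (2), darkly (2) → 7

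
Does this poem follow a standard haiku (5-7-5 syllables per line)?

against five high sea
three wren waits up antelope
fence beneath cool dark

Line 1: against(2) + five(1) + high(1) + sea(1) = 5 ✓
Line 2: three(1) + wren(1) + waits(1) + up(1) + antelope(3) = 7 ✓
Line 3: fence(1) + beneath(2) + cool(1) + dark(1) = 5 ✓

Yes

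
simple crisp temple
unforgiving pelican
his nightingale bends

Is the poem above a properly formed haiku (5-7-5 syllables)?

Yes

Line 1: "simple crisp temple": 2+1+2 = 5 ✓
Line 2: "unforgiving pelican": 4+3 = 7 ✓
Line 3: "his nightingale bends": 1+3+1 = 5 ✓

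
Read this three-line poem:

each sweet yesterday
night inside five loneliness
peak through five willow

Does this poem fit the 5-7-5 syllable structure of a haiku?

Line 1: "each sweet yesterday": 1+1+3 = 5 ✓
Line 2: "night inside five loneliness": 1+2+1+3 = 7 ✓
Line 3: "peak through five willow": 1+1+1+2 = 5 ✓

Yes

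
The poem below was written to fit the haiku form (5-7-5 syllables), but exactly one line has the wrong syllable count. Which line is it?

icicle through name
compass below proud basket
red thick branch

Line 1: icicle(3) + through(1) + name(1) = 5 ✓
Line 2: compass(2) + below(2) + proud(1) + basket(2) = 7 ✓
Line 3: red(1) + thick(1) + branch(1) = 3 (expected 5)

The third line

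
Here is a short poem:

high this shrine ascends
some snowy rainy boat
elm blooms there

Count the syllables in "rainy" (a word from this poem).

2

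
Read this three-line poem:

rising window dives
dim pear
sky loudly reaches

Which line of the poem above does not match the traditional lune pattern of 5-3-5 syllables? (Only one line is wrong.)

Line 2

Line 1: rising(2) + window(2) + dives(1) = 5 ✓
Line 2: dim(1) + pear(1) = 2 (expected 3)
Line 3: sky(1) + loudly(2) + reaches(2) = 5 ✓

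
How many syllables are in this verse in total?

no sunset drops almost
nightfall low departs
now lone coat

Line 1: no (1), sunset (2), drops (1), almost (2) → 6
Line 2: nightfall (2), low (1), departs (2) → 5
Line 3: now (1), lone (1), coat (1) → 3
Total: 6 + 5 + 3 = 14

14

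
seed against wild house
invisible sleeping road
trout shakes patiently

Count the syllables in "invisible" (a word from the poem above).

4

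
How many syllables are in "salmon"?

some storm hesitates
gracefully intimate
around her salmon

2

"salmon" has 2 syllables.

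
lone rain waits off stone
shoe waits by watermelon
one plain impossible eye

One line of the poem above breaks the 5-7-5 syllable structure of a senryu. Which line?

The third line

Line 1: lone (1), rain (1), waits (1), off (1), stone (1) → 5 ✓
Line 2: shoe (1), waits (1), by (1), watermelon (4) → 7 ✓
Line 3: one (1), plain (1), impossible (4), eye (1) → 7 (expected 5)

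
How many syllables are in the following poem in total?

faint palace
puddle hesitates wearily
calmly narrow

15

Line 1: faint(1) + palace(2) = 3
Line 2: puddle(2) + hesitates(3) + wearily(3) = 8
Line 3: calmly(2) + narrow(2) = 4
Total: 3 + 8 + 4 = 15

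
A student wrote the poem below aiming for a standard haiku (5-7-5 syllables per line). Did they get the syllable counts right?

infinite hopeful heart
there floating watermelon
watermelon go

Line 1: infinite(3) + hopeful(2) + heart(1) = 6 (expected 5)
Line 2: there(1) + floating(2) + watermelon(4) = 7 ✓
Line 3: watermelon(4) + go(1) = 5 ✓

No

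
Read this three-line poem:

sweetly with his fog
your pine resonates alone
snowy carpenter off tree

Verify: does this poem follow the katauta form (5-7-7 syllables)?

Line 1: sweetly (2), with (1), his (1), fog (1) → 5 ✓
Line 2: your (1), pine (1), resonates (3), alone (2) → 7 ✓
Line 3: snowy (2), carpenter (3), off (1), tree (1) → 7 ✓

Yes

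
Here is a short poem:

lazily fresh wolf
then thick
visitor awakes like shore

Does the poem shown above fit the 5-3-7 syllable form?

Line 1: lazily(3) + fresh(1) + wolf(1) = 5 ✓
Line 2: then(1) + thick(1) = 2 (expected 3)
Line 3: visitor(3) + awakes(2) + like(1) + shore(1) = 7 ✓

No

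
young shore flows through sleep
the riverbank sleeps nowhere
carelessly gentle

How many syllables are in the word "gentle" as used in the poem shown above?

2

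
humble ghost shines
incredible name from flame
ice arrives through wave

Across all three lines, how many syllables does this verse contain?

16

Line 1: "humble ghost shines": 2+1+1 = 4
Line 2: "incredible name from flame": 4+1+1+1 = 7
Line 3: "ice arrives through wave": 1+2+1+1 = 5
Total: 4 + 7 + 5 = 16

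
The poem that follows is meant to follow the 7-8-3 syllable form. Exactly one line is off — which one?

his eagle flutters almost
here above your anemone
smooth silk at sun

Line 1: his (1), eagle (2), flutters (2), almost (2) → 7 ✓
Line 2: here (1), above (2), your (1), anemone (4) → 8 ✓
Line 3: smooth (1), silk (1), at (1), sun (1) → 4 (expected 3)

The third line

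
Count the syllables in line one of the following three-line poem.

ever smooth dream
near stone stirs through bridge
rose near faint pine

Line one: ever (2), smooth (1), dream (1) → 4

4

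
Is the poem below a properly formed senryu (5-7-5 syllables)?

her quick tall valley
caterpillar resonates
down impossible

Yes

Line 1: her(1) + quick(1) + tall(1) + valley(2) = 5 ✓
Line 2: caterpillar(4) + resonates(3) = 7 ✓
Line 3: down(1) + impossible(4) = 5 ✓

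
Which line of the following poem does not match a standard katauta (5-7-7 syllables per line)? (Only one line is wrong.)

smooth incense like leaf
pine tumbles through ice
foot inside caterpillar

Line 2

Line 1: smooth (1), incense (2), like (1), leaf (1) → 5 ✓
Line 2: pine (1), tumbles (2), through (1), ice (1) → 5 (expected 7)
Line 3: foot (1), inside (2), caterpillar (4) → 7 ✓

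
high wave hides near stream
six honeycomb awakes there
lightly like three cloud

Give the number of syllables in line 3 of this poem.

Line 3: lightly (2), like (1), three (1), cloud (1) → 5

5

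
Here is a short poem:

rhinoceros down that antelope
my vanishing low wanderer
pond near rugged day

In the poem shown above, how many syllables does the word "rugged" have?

2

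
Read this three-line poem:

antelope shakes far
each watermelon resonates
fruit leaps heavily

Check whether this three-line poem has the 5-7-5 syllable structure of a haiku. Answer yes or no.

Line 1: antelope(3) + shakes(1) + far(1) = 5 ✓
Line 2: each(1) + watermelon(4) + resonates(3) = 8 (expected 7)
Line 3: fruit(1) + leaps(1) + heavily(3) = 5 ✓

No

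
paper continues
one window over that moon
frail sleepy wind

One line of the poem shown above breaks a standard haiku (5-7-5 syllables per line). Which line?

Line 1: paper(2) + continues(3) = 5 ✓
Line 2: one(1) + window(2) + over(2) + that(1) + moon(1) = 7 ✓
Line 3: frail(1) + sleepy(2) + wind(1) = 4 (expected 5)

The third line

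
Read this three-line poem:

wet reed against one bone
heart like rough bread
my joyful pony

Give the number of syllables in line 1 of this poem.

Line 1: wet(1) + reed(1) + against(2) + one(1) + bone(1) = 6

6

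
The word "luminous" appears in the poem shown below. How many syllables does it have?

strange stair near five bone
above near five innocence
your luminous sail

"luminous" has 3 syllables.

3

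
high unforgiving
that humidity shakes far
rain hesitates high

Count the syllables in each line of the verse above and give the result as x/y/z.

Line 1: "high unforgiving": 1+4 = 5
Line 2: "that humidity shakes far": 1+4+1+1 = 7
Line 3: "rain hesitates high": 1+3+1 = 5

5/7/5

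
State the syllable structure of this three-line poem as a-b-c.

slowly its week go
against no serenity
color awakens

5-7-5

Line 1: "slowly its week go": 2+1+1+1 = 5
Line 2: "against no serenity": 2+1+4 = 7
Line 3: "color awakens": 2+3 = 5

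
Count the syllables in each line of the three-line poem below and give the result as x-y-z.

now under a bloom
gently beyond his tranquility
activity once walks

Line 1: "now under a bloom": 1+2+1+1 = 5
Line 2: "gently beyond his tranquility": 2+2+1+4 = 9
Line 3: "activity once walks": 4+1+1 = 6

5-9-6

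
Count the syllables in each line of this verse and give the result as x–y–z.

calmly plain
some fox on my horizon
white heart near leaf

Line 1: calmly (2), plain (1) → 3
Line 2: some (1), fox (1), on (1), my (1), horizon (3) → 7
Line 3: white (1), heart (1), near (1), leaf (1) → 4

3–7–4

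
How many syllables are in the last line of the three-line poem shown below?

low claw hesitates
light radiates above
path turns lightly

The last line: path (1), turns (1), lightly (2) → 4

4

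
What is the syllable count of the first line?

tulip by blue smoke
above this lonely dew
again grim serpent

5

The first line: tulip(2) + by(1) + blue(1) + smoke(1) = 5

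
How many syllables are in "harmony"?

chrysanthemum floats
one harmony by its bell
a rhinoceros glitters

3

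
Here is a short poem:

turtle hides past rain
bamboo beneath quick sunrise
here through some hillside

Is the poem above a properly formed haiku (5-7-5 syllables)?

Line 1: turtle(2) + hides(1) + past(1) + rain(1) = 5 ✓
Line 2: bamboo(2) + beneath(2) + quick(1) + sunrise(2) = 7 ✓
Line 3: here(1) + through(1) + some(1) + hillside(2) = 5 ✓

Yes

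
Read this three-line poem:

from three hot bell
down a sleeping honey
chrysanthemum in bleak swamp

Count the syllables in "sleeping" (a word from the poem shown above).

2

"sleeping" has 2 syllables.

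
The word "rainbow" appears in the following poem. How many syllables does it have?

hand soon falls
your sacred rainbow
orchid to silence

2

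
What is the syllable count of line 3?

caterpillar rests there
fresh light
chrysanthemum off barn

6

Line 3: "chrysanthemum off barn": 4+1+1 = 6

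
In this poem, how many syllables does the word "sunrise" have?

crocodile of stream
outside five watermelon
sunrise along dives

2

"sunrise" has 2 syllables.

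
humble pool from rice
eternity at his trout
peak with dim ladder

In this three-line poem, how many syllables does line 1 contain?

Line 1: humble (2), pool (1), from (1), rice (1) → 5

5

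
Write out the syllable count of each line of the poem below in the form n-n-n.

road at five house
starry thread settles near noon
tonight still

Line 1: "road at five house": 1+1+1+1 = 4
Line 2: "starry thread settles near noon": 2+1+2+1+1 = 7
Line 3: "tonight still": 2+1 = 3

4-7-3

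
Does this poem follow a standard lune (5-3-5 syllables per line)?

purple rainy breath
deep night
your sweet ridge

No

Line 1: "purple rainy breath": 2+2+1 = 5 ✓
Line 2: "deep night": 1+1 = 2 (expected 3)
Line 3: "your sweet ridge": 1+1+1 = 3 (expected 5)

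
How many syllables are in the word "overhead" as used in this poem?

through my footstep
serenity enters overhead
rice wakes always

3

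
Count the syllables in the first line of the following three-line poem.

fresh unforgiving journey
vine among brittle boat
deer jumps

7

The first line: "fresh unforgiving journey": 1+4+2 = 7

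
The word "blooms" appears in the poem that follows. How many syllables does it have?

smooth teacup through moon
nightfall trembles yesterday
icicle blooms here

1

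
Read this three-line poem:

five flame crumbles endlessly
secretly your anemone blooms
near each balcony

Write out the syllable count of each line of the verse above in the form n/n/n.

7/9/5

Line 1: "five flame crumbles endlessly": 1+1+2+3 = 7
Line 2: "secretly your anemone blooms": 3+1+4+1 = 9
Line 3: "near each balcony": 1+1+3 = 5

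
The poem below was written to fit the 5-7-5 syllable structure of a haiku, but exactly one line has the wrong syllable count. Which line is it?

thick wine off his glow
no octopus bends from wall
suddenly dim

Line 3

Line 1: "thick wine off his glow": 1+1+1+1+1 = 5 ✓
Line 2: "no octopus bends from wall": 1+3+1+1+1 = 7 ✓
Line 3: "suddenly dim": 3+1 = 4 (expected 5)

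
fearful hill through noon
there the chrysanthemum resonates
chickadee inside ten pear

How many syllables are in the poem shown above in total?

21

Line 1: fearful (2), hill (1), through (1), noon (1) → 5
Line 2: there (1), the (1), chrysanthemum (4), resonates (3) → 9
Line 3: chickadee (3), inside (2), ten (1), pear (1) → 7
Total: 5 + 9 + 7 = 21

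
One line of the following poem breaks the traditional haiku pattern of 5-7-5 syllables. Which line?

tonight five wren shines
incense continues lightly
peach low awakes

Line 1: "tonight five wren shines": 2+1+1+1 = 5 ✓
Line 2: "incense continues lightly": 2+3+2 = 7 ✓
Line 3: "peach low awakes": 1+1+2 = 4 (expected 5)

The third line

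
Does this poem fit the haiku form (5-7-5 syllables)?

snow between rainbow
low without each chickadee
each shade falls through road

Yes

Line 1: "snow between rainbow": 1+2+2 = 5 ✓
Line 2: "low without each chickadee": 1+2+1+3 = 7 ✓
Line 3: "each shade falls through road": 1+1+1+1+1 = 5 ✓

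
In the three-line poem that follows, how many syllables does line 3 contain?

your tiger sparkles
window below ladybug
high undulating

5

Line 3: high (1), undulating (4) → 5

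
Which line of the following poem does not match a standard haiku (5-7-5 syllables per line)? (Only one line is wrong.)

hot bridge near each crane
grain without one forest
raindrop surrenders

The second line

Line 1: hot(1) + bridge(1) + near(1) + each(1) + crane(1) = 5 ✓
Line 2: grain(1) + without(2) + one(1) + forest(2) = 6 (expected 7)
Line 3: raindrop(2) + surrenders(3) = 5 ✓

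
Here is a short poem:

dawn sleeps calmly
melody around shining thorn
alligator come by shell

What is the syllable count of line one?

Line one: dawn(1) + sleeps(1) + calmly(2) = 4

4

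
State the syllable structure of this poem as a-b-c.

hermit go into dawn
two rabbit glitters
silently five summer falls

Line 1: "hermit go into dawn": 2+1+2+1 = 6
Line 2: "two rabbit glitters": 1+2+2 = 5
Line 3: "silently five summer falls": 3+1+2+1 = 7

6-5-7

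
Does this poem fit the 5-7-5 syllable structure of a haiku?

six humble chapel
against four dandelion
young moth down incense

Line 1: six(1) + humble(2) + chapel(2) = 5 ✓
Line 2: against(2) + four(1) + dandelion(4) = 7 ✓
Line 3: young(1) + moth(1) + down(1) + incense(2) = 5 ✓

Yes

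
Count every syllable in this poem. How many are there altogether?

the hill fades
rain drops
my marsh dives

8

Line 1: the(1) + hill(1) + fades(1) = 3
Line 2: rain(1) + drops(1) = 2
Line 3: my(1) + marsh(1) + dives(1) = 3
Total: 3 + 2 + 3 = 8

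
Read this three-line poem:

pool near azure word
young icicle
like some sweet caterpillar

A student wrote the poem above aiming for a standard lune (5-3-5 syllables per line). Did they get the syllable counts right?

No

Line 1: "pool near azure word": 1+1+2+1 = 5 ✓
Line 2: "young icicle": 1+3 = 4 (expected 3)
Line 3: "like some sweet caterpillar": 1+1+1+4 = 7 (expected 5)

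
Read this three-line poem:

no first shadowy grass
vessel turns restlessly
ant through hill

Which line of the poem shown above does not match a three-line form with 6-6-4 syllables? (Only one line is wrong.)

Line 1: no (1), first (1), shadowy (3), grass (1) → 6 ✓
Line 2: vessel (2), turns (1), restlessly (3) → 6 ✓
Line 3: ant (1), through (1), hill (1) → 3 (expected 4)

The third line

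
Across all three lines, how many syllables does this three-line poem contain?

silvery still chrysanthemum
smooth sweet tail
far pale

13

Line 1: silvery(3) + still(1) + chrysanthemum(4) = 8
Line 2: smooth(1) + sweet(1) + tail(1) = 3
Line 3: far(1) + pale(1) = 2
Total: 8 + 3 + 2 = 13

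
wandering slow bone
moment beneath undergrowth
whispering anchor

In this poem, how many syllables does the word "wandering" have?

"wandering" has 3 syllables.

3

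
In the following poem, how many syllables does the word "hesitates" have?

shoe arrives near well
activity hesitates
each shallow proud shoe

"hesitates" has 3 syllables.

3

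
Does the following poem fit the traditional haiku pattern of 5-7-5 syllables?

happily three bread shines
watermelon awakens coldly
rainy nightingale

Line 1: happily (3), three (1), bread (1), shines (1) → 6 (expected 5)
Line 2: watermelon (4), awakens (3), coldly (2) → 9 (expected 7)
Line 3: rainy (2), nightingale (3) → 5 ✓

No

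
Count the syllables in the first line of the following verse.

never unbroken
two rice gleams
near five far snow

The first line: never(2) + unbroken(3) = 5

5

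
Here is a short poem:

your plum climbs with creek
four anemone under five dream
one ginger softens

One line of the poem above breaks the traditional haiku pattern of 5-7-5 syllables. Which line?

Line 1: your(1) + plum(1) + climbs(1) + with(1) + creek(1) = 5 ✓
Line 2: four(1) + anemone(4) + under(2) + five(1) + dream(1) = 9 (expected 7)
Line 3: one(1) + ginger(2) + softens(2) = 5 ✓

The second line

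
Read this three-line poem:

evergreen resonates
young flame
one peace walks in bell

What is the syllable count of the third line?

5

The third line: one (1), peace (1), walks (1), in (1), bell (1) → 5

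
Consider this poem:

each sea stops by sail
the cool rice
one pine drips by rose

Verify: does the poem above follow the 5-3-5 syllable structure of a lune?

Line 1: each(1) + sea(1) + stops(1) + by(1) + sail(1) = 5 ✓
Line 2: the(1) + cool(1) + rice(1) = 3 ✓
Line 3: one(1) + pine(1) + drips(1) + by(1) + rose(1) = 5 ✓

Yes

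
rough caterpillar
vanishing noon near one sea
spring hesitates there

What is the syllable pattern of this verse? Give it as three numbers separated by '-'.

5-7-5

Line 1: "rough caterpillar": 1+4 = 5
Line 2: "vanishing noon near one sea": 3+1+1+1+1 = 7
Line 3: "spring hesitates there": 1+3+1 = 5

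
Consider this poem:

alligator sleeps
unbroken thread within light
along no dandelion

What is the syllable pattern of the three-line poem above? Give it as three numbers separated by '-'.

Line 1: alligator(4) + sleeps(1) = 5
Line 2: unbroken(3) + thread(1) + within(2) + light(1) = 7
Line 3: along(2) + no(1) + dandelion(4) = 7

5-7-7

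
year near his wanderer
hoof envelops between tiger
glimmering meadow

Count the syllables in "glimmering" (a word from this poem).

"glimmering" has 3 syllables.

3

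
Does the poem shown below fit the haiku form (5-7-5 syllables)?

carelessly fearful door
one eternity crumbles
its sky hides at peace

Line 1: "carelessly fearful door": 3+2+1 = 6 (expected 5)
Line 2: "one eternity crumbles": 1+4+2 = 7 ✓
Line 3: "its sky hides at peace": 1+1+1+1+1 = 5 ✓

No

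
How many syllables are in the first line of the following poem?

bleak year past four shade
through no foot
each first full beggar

The first line: bleak (1), year (1), past (1), four (1), shade (1) → 5

5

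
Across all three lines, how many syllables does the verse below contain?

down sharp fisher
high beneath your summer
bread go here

13

Line 1: down(1) + sharp(1) + fisher(2) = 4
Line 2: high(1) + beneath(2) + your(1) + summer(2) = 6
Line 3: bread(1) + go(1) + here(1) = 3
Total: 4 + 6 + 3 = 13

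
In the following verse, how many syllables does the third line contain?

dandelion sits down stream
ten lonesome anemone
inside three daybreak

The third line: inside(2) + three(1) + daybreak(2) = 5

5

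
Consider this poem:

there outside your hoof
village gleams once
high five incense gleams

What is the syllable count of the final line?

The final line: "high five incense gleams": 1+1+2+1 = 5

5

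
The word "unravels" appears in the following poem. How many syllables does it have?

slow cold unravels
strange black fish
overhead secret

3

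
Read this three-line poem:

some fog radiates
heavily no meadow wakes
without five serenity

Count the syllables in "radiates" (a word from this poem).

3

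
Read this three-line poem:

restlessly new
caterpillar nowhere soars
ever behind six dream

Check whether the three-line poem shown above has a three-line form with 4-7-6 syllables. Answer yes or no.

Yes

Line 1: "restlessly new": 3+1 = 4 ✓
Line 2: "caterpillar nowhere soars": 4+2+1 = 7 ✓
Line 3: "ever behind six dream": 2+2+1+1 = 6 ✓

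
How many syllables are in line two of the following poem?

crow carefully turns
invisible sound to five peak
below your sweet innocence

Line two: invisible(4) + sound(1) + to(1) + five(1) + peak(1) = 8

8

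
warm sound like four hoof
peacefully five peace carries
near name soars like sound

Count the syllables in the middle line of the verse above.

7

The middle line: "peacefully five peace carries": 3+1+1+2 = 7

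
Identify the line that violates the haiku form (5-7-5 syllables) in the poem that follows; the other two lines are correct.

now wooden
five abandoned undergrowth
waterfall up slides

Line 1

Line 1: "now wooden": 1+2 = 3 (expected 5)
Line 2: "five abandoned undergrowth": 1+3+3 = 7 ✓
Line 3: "waterfall up slides": 3+1+1 = 5 ✓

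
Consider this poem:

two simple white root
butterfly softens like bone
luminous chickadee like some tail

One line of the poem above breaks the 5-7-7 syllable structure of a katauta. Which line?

Line 1: two(1) + simple(2) + white(1) + root(1) = 5 ✓
Line 2: butterfly(3) + softens(2) + like(1) + bone(1) = 7 ✓
Line 3: luminous(3) + chickadee(3) + like(1) + some(1) + tail(1) = 9 (expected 7)

Line 3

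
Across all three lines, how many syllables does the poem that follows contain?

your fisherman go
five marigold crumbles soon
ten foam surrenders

17

Line 1: "your fisherman go": 1+3+1 = 5
Line 2: "five marigold crumbles soon": 1+3+2+1 = 7
Line 3: "ten foam surrenders": 1+1+3 = 5
Total: 5 + 7 + 5 = 17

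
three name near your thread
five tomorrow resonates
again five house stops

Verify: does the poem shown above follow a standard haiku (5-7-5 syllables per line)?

Yes

Line 1: "three name near your thread": 1+1+1+1+1 = 5 ✓
Line 2: "five tomorrow resonates": 1+3+3 = 7 ✓
Line 3: "again five house stops": 2+1+1+1 = 5 ✓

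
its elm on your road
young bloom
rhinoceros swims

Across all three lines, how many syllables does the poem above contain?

12

Line 1: its (1), elm (1), on (1), your (1), road (1) → 5
Line 2: young (1), bloom (1) → 2
Line 3: rhinoceros (4), swims (1) → 5
Total: 5 + 2 + 5 = 12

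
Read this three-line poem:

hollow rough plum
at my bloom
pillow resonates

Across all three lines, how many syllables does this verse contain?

12

Line 1: hollow (2), rough (1), plum (1) → 4
Line 2: at (1), my (1), bloom (1) → 3
Line 3: pillow (2), resonates (3) → 5
Total: 4 + 3 + 5 = 12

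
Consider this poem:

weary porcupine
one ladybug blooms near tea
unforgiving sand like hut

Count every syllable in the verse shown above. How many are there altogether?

Line 1: weary (2), porcupine (3) → 5
Line 2: one (1), ladybug (3), blooms (1), near (1), tea (1) → 7
Line 3: unforgiving (4), sand (1), like (1), hut (1) → 7
Total: 5 + 7 + 7 = 19

19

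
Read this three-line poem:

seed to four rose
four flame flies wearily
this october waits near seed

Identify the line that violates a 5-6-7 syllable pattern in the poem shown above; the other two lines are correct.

Line 1: seed (1), to (1), four (1), rose (1) → 4 (expected 5)
Line 2: four (1), flame (1), flies (1), wearily (3) → 6 ✓
Line 3: this (1), october (3), waits (1), near (1), seed (1) → 7 ✓

The first line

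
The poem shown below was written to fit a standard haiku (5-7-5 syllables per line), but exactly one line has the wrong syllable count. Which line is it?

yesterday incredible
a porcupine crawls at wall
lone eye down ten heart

Line 1: yesterday (3), incredible (4) → 7 (expected 5)
Line 2: a (1), porcupine (3), crawls (1), at (1), wall (1) → 7 ✓
Line 3: lone (1), eye (1), down (1), ten (1), heart (1) → 5 ✓

Line 1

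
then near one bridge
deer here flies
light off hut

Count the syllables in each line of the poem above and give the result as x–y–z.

Line 1: then (1), near (1), one (1), bridge (1) → 4
Line 2: deer (1), here (1), flies (1) → 3
Line 3: light (1), off (1), hut (1) → 3

4–3–3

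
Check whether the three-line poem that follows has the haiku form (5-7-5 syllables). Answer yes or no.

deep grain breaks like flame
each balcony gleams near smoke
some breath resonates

Yes

Line 1: deep(1) + grain(1) + breaks(1) + like(1) + flame(1) = 5 ✓
Line 2: each(1) + balcony(3) + gleams(1) + near(1) + smoke(1) = 7 ✓
Line 3: some(1) + breath(1) + resonates(3) = 5 ✓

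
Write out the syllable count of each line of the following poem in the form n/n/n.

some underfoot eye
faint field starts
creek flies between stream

5/3/5

Line 1: some (1), underfoot (3), eye (1) → 5
Line 2: faint (1), field (1), starts (1) → 3
Line 3: creek (1), flies (1), between (2), stream (1) → 5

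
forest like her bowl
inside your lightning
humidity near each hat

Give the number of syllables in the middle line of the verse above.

The middle line: inside (2), your (1), lightning (2) → 5

5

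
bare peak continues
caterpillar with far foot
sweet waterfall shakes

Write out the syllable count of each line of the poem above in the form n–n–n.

Line 1: bare (1), peak (1), continues (3) → 5
Line 2: caterpillar (4), with (1), far (1), foot (1) → 7
Line 3: sweet (1), waterfall (3), shakes (1) → 5

5–7–5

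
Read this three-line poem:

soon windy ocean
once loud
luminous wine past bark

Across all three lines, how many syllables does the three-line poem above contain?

Line 1: "soon windy ocean": 1+2+2 = 5
Line 2: "once loud": 1+1 = 2
Line 3: "luminous wine past bark": 3+1+1+1 = 6
Total: 5 + 2 + 6 = 13

13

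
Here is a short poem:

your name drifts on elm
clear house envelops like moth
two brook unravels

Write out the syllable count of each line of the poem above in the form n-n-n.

5-7-5

Line 1: your(1) + name(1) + drifts(1) + on(1) + elm(1) = 5
Line 2: clear(1) + house(1) + envelops(3) + like(1) + moth(1) = 7
Line 3: two(1) + brook(1) + unravels(3) = 5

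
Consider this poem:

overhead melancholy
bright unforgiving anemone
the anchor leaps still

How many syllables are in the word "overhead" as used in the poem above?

3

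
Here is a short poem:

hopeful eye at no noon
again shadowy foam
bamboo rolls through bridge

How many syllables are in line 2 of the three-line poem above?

Line 2: again(2) + shadowy(3) + foam(1) = 6

6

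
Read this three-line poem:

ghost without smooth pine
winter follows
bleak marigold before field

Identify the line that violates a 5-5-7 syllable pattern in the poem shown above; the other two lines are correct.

Line 1: "ghost without smooth pine": 1+2+1+1 = 5 ✓
Line 2: "winter follows": 2+2 = 4 (expected 5)
Line 3: "bleak marigold before field": 1+3+2+1 = 7 ✓

The second line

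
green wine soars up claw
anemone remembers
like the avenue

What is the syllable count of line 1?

Line 1: "green wine soars up claw": 1+1+1+1+1 = 5

5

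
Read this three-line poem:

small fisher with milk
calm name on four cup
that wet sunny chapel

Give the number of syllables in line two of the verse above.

Line two: calm (1), name (1), on (1), four (1), cup (1) → 5

5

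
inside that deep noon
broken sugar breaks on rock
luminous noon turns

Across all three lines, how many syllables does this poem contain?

Line 1: inside(2) + that(1) + deep(1) + noon(1) = 5
Line 2: broken(2) + sugar(2) + breaks(1) + on(1) + rock(1) = 7
Line 3: luminous(3) + noon(1) + turns(1) = 5
Total: 5 + 7 + 5 = 17

17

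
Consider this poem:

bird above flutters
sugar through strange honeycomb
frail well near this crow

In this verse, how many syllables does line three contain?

5

Line three: frail (1), well (1), near (1), this (1), crow (1) → 5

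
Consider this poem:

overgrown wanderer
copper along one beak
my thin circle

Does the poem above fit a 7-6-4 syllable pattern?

No

Line 1: "overgrown wanderer": 3+3 = 6 (expected 7)
Line 2: "copper along one beak": 2+2+1+1 = 6 ✓
Line 3: "my thin circle": 1+1+2 = 4 ✓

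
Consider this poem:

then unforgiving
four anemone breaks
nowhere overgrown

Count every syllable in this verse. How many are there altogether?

Line 1: "then unforgiving": 1+4 = 5
Line 2: "four anemone breaks": 1+4+1 = 6
Line 3: "nowhere overgrown": 2+3 = 5
Total: 5 + 6 + 5 = 16

16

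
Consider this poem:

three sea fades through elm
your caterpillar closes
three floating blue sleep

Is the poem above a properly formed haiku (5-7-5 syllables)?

Yes

Line 1: "three sea fades through elm": 1+1+1+1+1 = 5 ✓
Line 2: "your caterpillar closes": 1+4+2 = 7 ✓
Line 3: "three floating blue sleep": 1+2+1+1 = 5 ✓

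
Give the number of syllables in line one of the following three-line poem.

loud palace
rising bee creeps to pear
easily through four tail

Line one: loud (1), palace (2) → 3

3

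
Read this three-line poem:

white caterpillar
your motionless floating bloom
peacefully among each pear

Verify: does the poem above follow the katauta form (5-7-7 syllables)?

Yes

Line 1: "white caterpillar": 1+4 = 5 ✓
Line 2: "your motionless floating bloom": 1+3+2+1 = 7 ✓
Line 3: "peacefully among each pear": 3+2+1+1 = 7 ✓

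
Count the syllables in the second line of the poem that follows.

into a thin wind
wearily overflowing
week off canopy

7

The second line: wearily (3), overflowing (4) → 7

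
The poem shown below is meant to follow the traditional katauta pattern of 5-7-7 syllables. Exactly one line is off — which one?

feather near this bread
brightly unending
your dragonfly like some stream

Line 2

Line 1: "feather near this bread": 2+1+1+1 = 5 ✓
Line 2: "brightly unending": 2+3 = 5 (expected 7)
Line 3: "your dragonfly like some stream": 1+3+1+1+1 = 7 ✓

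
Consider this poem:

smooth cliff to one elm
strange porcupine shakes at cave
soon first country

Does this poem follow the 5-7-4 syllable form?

Yes

Line 1: smooth(1) + cliff(1) + to(1) + one(1) + elm(1) = 5 ✓
Line 2: strange(1) + porcupine(3) + shakes(1) + at(1) + cave(1) = 7 ✓
Line 3: soon(1) + first(1) + country(2) = 4 ✓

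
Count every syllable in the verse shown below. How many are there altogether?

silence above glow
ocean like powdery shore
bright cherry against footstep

19

Line 1: silence(2) + above(2) + glow(1) = 5
Line 2: ocean(2) + like(1) + powdery(3) + shore(1) = 7
Line 3: bright(1) + cherry(2) + against(2) + footstep(2) = 7
Total: 5 + 7 + 7 = 19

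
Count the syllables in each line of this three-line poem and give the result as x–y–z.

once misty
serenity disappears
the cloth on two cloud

Line 1: "once misty": 1+2 = 3
Line 2: "serenity disappears": 4+3 = 7
Line 3: "the cloth on two cloud": 1+1+1+1+1 = 5

3–7–5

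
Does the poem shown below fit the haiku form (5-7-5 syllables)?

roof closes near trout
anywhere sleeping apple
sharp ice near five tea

Yes

Line 1: roof (1), closes (2), near (1), trout (1) → 5 ✓
Line 2: anywhere (3), sleeping (2), apple (2) → 7 ✓
Line 3: sharp (1), ice (1), near (1), five (1), tea (1) → 5 ✓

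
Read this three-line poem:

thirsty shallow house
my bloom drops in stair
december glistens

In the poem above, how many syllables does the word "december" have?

3

"december" has 3 syllables.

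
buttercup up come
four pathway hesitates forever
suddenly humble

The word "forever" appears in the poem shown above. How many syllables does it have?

3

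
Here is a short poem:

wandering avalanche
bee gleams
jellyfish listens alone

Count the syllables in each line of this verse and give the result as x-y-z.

Line 1: wandering(3) + avalanche(3) = 6
Line 2: bee(1) + gleams(1) = 2
Line 3: jellyfish(3) + listens(2) + alone(2) = 7

6-2-7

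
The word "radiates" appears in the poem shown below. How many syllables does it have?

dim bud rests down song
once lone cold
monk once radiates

3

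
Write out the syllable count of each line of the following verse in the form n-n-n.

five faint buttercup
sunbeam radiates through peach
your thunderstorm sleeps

5-7-5

Line 1: five (1), faint (1), buttercup (3) → 5
Line 2: sunbeam (2), radiates (3), through (1), peach (1) → 7
Line 3: your (1), thunderstorm (3), sleeps (1) → 5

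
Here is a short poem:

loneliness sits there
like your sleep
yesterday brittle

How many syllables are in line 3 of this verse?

5

Line 3: yesterday (3), brittle (2) → 5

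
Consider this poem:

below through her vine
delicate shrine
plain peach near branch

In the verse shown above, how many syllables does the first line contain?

5

The first line: below (2), through (1), her (1), vine (1) → 5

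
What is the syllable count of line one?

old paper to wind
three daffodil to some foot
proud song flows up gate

5

Line one: old(1) + paper(2) + to(1) + wind(1) = 5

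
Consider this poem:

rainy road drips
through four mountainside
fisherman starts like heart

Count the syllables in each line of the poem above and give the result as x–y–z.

4–5–6

Line 1: "rainy road drips": 2+1+1 = 4
Line 2: "through four mountainside": 1+1+3 = 5
Line 3: "fisherman starts like heart": 3+1+1+1 = 6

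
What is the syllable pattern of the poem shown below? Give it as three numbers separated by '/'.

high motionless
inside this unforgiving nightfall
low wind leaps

Line 1: high(1) + motionless(3) = 4
Line 2: inside(2) + this(1) + unforgiving(4) + nightfall(2) = 9
Line 3: low(1) + wind(1) + leaps(1) = 3

4/9/3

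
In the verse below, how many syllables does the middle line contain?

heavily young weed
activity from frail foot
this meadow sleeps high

7

The middle line: "activity from frail foot": 4+1+1+1 = 7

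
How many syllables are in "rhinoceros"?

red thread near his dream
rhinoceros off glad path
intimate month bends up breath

4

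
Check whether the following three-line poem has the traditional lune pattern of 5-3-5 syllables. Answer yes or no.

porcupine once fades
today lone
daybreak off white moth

Line 1: porcupine(3) + once(1) + fades(1) = 5 ✓
Line 2: today(2) + lone(1) = 3 ✓
Line 3: daybreak(2) + off(1) + white(1) + moth(1) = 5 ✓

Yes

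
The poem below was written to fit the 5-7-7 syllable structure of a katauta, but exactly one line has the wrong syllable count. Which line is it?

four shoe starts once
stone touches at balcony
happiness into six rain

Line 1: "four shoe starts once": 1+1+1+1 = 4 (expected 5)
Line 2: "stone touches at balcony": 1+2+1+3 = 7 ✓
Line 3: "happiness into six rain": 3+2+1+1 = 7 ✓

Line 1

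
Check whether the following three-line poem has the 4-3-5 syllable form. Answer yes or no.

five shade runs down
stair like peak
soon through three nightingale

No

Line 1: "five shade runs down": 1+1+1+1 = 4 ✓
Line 2: "stair like peak": 1+1+1 = 3 ✓
Line 3: "soon through three nightingale": 1+1+1+3 = 6 (expected 5)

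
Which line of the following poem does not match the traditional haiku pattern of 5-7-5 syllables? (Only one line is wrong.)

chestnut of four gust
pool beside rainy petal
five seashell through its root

Line 1: chestnut(2) + of(1) + four(1) + gust(1) = 5 ✓
Line 2: pool(1) + beside(2) + rainy(2) + petal(2) = 7 ✓
Line 3: five(1) + seashell(2) + through(1) + its(1) + root(1) = 6 (expected 5)

Line 3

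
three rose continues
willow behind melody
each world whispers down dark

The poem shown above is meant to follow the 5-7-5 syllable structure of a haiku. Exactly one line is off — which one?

Line 3

Line 1: "three rose continues": 1+1+3 = 5 ✓
Line 2: "willow behind melody": 2+2+3 = 7 ✓
Line 3: "each world whispers down dark": 1+1+2+1+1 = 6 (expected 5)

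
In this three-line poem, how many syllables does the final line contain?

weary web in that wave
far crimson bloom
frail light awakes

The final line: frail (1), light (1), awakes (2) → 4

4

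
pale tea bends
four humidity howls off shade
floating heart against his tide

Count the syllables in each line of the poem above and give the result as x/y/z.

Line 1: pale (1), tea (1), bends (1) → 3
Line 2: four (1), humidity (4), howls (1), off (1), shade (1) → 8
Line 3: floating (2), heart (1), against (2), his (1), tide (1) → 7

3/8/7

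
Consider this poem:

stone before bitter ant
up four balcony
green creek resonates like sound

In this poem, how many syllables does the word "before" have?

2

"before" has 2 syllables.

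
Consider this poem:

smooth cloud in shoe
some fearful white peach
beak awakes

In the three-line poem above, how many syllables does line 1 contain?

Line 1: smooth (1), cloud (1), in (1), shoe (1) → 4

4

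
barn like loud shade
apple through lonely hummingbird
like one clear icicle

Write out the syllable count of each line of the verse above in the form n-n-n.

4-8-6

Line 1: barn(1) + like(1) + loud(1) + shade(1) = 4
Line 2: apple(2) + through(1) + lonely(2) + hummingbird(3) = 8
Line 3: like(1) + one(1) + clear(1) + icicle(3) = 6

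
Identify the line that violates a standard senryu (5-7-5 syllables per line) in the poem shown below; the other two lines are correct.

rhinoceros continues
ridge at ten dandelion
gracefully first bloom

Line 1: rhinoceros(4) + continues(3) = 7 (expected 5)
Line 2: ridge(1) + at(1) + ten(1) + dandelion(4) = 7 ✓
Line 3: gracefully(3) + first(1) + bloom(1) = 5 ✓

The first line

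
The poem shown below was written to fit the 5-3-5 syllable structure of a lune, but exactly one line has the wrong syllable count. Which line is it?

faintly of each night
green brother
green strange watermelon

Line 1: faintly (2), of (1), each (1), night (1) → 5 ✓
Line 2: green (1), brother (2) → 3 ✓
Line 3: green (1), strange (1), watermelon (4) → 6 (expected 5)

Line 3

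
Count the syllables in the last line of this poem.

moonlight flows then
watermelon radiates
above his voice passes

The last line: "above his voice passes": 2+1+1+2 = 6

6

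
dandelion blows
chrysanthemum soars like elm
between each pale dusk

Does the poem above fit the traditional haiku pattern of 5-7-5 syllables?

Yes

Line 1: dandelion (4), blows (1) → 5 ✓
Line 2: chrysanthemum (4), soars (1), like (1), elm (1) → 7 ✓
Line 3: between (2), each (1), pale (1), dusk (1) → 5 ✓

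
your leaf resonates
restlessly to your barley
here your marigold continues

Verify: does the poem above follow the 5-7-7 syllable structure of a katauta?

Line 1: your (1), leaf (1), resonates (3) → 5 ✓
Line 2: restlessly (3), to (1), your (1), barley (2) → 7 ✓
Line 3: here (1), your (1), marigold (3), continues (3) → 8 (expected 7)

No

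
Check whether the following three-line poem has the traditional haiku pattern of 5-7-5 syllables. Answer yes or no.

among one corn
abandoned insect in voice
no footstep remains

Line 1: among (2), one (1), corn (1) → 4 (expected 5)
Line 2: abandoned (3), insect (2), in (1), voice (1) → 7 ✓
Line 3: no (1), footstep (2), remains (2) → 5 ✓

No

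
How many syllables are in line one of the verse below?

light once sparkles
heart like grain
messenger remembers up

Line one: light (1), once (1), sparkles (2) → 4

4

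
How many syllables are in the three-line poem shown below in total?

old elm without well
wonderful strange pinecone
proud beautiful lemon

Line 1: old(1) + elm(1) + without(2) + well(1) = 5
Line 2: wonderful(3) + strange(1) + pinecone(2) = 6
Line 3: proud(1) + beautiful(3) + lemon(2) = 6
Total: 5 + 6 + 6 = 17

17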